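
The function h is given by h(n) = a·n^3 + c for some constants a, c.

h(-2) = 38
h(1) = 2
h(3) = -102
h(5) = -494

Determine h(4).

-250

From h(-2) = 38 and h(1) = 2: -8a + c = 38 and 1a + c = 2.
Subtracting: 9a = -36, so a = -4; then c = 38 − (-4)·(-8) = 6.
So h(n) = -4n³ + 6, and h(4) = -250.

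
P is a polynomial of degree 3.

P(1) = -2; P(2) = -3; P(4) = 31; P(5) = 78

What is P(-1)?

6

Write P(x) = ax³ + bx² + cx + d; the 4 given values yield a linear system in the 4 coefficients.
Solving, P(x) = x³ - x² - 5x + 3.
Then P(-1) = 6.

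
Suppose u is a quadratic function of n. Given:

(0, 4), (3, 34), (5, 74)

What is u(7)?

130

Write u(n) = an² + bn + c; the 3 given values yield a linear system in the 3 coefficients.
Solving, u(n) = 2n² + 4n + 4.
Then u(7) = 130.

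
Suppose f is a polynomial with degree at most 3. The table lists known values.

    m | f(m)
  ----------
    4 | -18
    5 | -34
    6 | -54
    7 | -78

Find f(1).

6

First differences: -16, -20, -24. Second differences: -4, -4.
Level-2 differences are constant, so f has degree 2.
Fitting a degree-2 polynomial gives f(m) = -2m² + 2m + 6.
Then f(1) = 6.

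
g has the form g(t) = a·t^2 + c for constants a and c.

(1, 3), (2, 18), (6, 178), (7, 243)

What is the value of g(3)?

43

From g(1) = 3 and g(2) = 18: 1a + c = 3 and 4a + c = 18.
Subtracting: 3a = 15, so a = 5; then c = 3 − 5·1 = -2.
So g(t) = 5t² − 2, and g(3) = 43.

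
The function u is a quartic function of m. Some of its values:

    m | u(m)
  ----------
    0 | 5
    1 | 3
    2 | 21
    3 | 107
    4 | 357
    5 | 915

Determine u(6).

1973

Write u(m) = am^4 + bm³ + cm² + dm + e; the 6 given values yield a linear system in the 5 coefficients.
Solving, u(m) = 2m^4 - 4m³ + 8m² - 8m + 5.
Then u(6) = 1973.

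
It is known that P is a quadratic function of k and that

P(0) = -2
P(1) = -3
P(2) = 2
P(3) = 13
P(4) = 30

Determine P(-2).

18

First differences: -1, 5, 11, 17. Second differences: 6, 6, 6.
Level-2 differences are constant, so P has degree 2.
Fitting a degree-2 polynomial gives P(k) = 3k² - 4k - 2.
Then P(-2) = 18.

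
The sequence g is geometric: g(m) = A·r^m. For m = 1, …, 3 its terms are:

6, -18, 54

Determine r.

Consecutive ratio: -18/6 = -3, and 54/(-18) = -3, so r = -3.
Then A·(-3)^1 = 6 gives A = -2, and g(m) = -2·(-3)^m.

-3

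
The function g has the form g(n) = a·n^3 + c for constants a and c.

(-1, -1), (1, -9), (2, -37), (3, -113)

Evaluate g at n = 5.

-505

From g(-1) = -1 and g(1) = -9: -1a + c = -1 and 1a + c = -9.
Subtracting: 2a = -8, so a = -4; then c = -1 − (-4)·(-1) = -5.
So g(n) = -4n³ − 5, and g(5) = -505.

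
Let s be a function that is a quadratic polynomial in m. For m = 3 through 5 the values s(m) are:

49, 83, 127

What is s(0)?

Write s(m) = am² + bm + c; the 3 given values yield a linear system in the 3 coefficients.
Solving, s(m) = 5m² - m + 7.
The constant term is s(0) = 7.

7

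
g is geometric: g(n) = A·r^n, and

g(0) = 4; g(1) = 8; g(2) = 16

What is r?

2

Consecutive ratio: 8/4 = 2, and 16/8 = 2, so r = 2.
Then A·2^0 = 4 gives A = 4, and g(n) = 4·2^n.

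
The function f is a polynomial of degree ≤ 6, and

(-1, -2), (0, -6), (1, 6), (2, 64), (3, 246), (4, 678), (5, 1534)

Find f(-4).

First differences: -4, 12, 58, 182, 432, 856. Second differences: 16, 46, 124, 250, 424. Third differences: 30, 78, 126, 174. Fourth differences: 48, 48, 48.
Level-4 differences are constant, so f has degree 4.
Fitting a degree-4 polynomial gives f(x) = 2x^4 + x³ + 6x² + 3x - 6.
Then f(-4) = 526.

526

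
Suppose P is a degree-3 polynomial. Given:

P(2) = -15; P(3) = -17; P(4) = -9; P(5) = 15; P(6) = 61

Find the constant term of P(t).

-5

First differences: -2, 8, 24, 46. Second differences: 10, 16, 22. Third differences: 6, 6.
Level-3 differences are constant, so P has degree 3.
Fitting a degree-3 polynomial gives P(t) = t³ - 4t² - t - 5.
The constant term is P(0) = -5.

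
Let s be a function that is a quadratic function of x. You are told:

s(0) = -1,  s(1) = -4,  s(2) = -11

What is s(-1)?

Write s(x) = ax² + bx + c; the 3 given values yield a linear system in the 3 coefficients.
Solving, s(x) = -2x² - x - 1.
Then s(-1) = -2.

-2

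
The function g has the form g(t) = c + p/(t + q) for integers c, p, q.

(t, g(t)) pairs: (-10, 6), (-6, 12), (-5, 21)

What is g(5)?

(g(t) − c)(t + q) = p for each data point; the three points give a linear system in c and q, then p follows.
Solving: c = 3, q = 4, p = -18, so g(t) = 3 − 18/(t + 4).
Then g(5) = 3 − 18/9 = 1.

1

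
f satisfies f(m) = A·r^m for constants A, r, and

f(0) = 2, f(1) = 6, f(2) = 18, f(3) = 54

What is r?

3

Consecutive ratio: 6/2 = 3, and 18/6 = 3, so r = 3.
Then A·3^0 = 2 gives A = 2, and f(m) = 2·3^m.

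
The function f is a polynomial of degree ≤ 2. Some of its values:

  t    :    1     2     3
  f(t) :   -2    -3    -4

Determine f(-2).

1

Write f(t) = at² + bt + c; the 3 given values yield a linear system in the 3 coefficients.
Solving, the leading coefficient vanishes, and f(t) = -t - 1.
Then f(-2) = 1.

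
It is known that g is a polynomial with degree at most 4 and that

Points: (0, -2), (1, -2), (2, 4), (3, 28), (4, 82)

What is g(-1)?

First differences: 0, 6, 24, 54. Second differences: 6, 18, 30. Third differences: 12, 12.
Level-3 differences are constant, so g has degree 3.
Fitting a degree-3 polynomial gives g(m) = 2m³ - 3m² + m - 2.
Then g(-1) = -8.

-8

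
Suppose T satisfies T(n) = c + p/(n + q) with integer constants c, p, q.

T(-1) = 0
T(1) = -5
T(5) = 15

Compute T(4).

(T(n) − c)(n + q) = p for each data point; the three points give a linear system in c and q, then p follows.
Solving: c = 5, q = -3, p = 20, so T(n) = 5 + 20/(n − 3).
Then T(4) = 5 + 20/1 = 25.

25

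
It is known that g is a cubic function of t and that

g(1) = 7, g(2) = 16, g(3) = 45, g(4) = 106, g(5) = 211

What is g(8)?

910

First differences: 9, 29, 61, 105. Second differences: 20, 32, 44. Third differences: 12, 12.
Level-3 differences are constant, so g has degree 3.
Fitting a degree-3 polynomial gives g(t) = 2t³ - 2t² + t + 6.
Then g(8) = 910.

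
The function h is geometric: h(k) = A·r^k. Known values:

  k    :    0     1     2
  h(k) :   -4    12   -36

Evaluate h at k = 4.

-324

Consecutive ratio: 12/(-4) = -3, and -36/12 = -3, so r = -3.
Then A·(-3)^0 = -4 gives A = -4, and h(k) = -4·(-3)^k.
h(4) = -4·(-3)^4 = -324.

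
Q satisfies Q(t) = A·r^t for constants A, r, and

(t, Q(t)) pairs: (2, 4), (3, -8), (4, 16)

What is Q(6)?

Consecutive ratio: -8/4 = -2, and 16/(-8) = -2, so r = -2.
Then A·(-2)^2 = 4 gives A = 1, and Q(t) = 1·(-2)^t.
Q(6) = 1·(-2)^6 = 64.

64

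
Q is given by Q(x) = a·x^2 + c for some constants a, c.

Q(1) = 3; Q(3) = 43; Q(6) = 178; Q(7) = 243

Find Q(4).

78

From Q(1) = 3 and Q(3) = 43: 1a + c = 3 and 9a + c = 43.
Subtracting: 8a = 40, so a = 5; then c = 3 − 5·1 = -2.
So Q(x) = 5x² − 2, and Q(4) = 78.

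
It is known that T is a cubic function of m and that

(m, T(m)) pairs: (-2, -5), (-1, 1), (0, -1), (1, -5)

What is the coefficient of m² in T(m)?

Write T(m) = am³ + bm² + cm + d; the 4 given values yield a linear system in the 4 coefficients.
Solving, T(m) = m³ - m² - 4m - 1.
The coefficient of m² is -1.

-1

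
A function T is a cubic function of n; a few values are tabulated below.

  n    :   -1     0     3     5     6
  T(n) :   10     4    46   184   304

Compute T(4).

100

Write T(n) = an³ + bn² + cn + d; the 5 given values yield a linear system in the 4 coefficients.
Solving, T(n) = n³ + 3n² - 4n + 4.
Then T(4) = 100.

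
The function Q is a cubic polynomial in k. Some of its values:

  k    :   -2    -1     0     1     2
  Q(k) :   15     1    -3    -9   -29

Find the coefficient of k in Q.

First differences: -14, -4, -6, -20. Second differences: 10, -2, -14. Third differences: -12, -12.
Level-3 differences are constant, so Q has degree 3.
Fitting a degree-3 polynomial gives Q(k) = -2k³ - k² - 3k - 3.
The coefficient of k is -3.

-3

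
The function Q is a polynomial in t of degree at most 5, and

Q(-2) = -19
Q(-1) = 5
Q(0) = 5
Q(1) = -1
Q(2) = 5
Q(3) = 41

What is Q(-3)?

First differences: 24, 0, -6, 6, 36. Second differences: -24, -6, 12, 30. Third differences: 18, 18, 18.
Level-3 differences are constant, so Q has degree 3.
Fitting a degree-3 polynomial gives Q(t) = 3t³ - 3t² - 6t + 5.
Then Q(-3) = -85.

-85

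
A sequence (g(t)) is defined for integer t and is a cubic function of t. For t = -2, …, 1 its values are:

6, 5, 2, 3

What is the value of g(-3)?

Write g(t) = at³ + bt² + ct + d; the 4 given values yield a linear system in the 4 coefficients.
Solving, g(t) = t³ + 2t² - 2t + 2.
Then g(-3) = -1.

-1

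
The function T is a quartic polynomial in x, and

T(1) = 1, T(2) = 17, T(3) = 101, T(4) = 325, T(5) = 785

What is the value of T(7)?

2917

Write T(x) = ax^4 + bx³ + cx² + dx + e; the 5 given values yield a linear system in the 5 coefficients.
Solving, T(x) = x^4 + 2x³ - 3x² - 4x + 5.
Then T(7) = 2917.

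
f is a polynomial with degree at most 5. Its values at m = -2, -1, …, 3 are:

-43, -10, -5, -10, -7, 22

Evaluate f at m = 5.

230

First differences: 33, 5, -5, 3, 29. Second differences: -28, -10, 8, 26. Third differences: 18, 18, 18.
Level-3 differences are constant, so f has degree 3.
Fitting a degree-3 polynomial gives f(m) = 3m³ - 5m² - 3m - 5.
Then f(5) = 230.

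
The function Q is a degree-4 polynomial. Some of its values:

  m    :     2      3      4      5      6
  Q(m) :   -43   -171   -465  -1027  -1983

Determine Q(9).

-8835

Write Q(m) = am^4 + bm³ + cm² + dm + e; the 5 given values yield a linear system in the 5 coefficients.
Solving, Q(m) = -m^4 - 3m³ - m² - m + 3.
Then Q(9) = -8835.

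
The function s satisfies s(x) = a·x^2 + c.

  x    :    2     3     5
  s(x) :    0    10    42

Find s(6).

From s(2) = 0 and s(3) = 10: 4a + c = 0 and 9a + c = 10.
Subtracting: 5a = 10, so a = 2; then c = 0 − 2·4 = -8.
So s(x) = 2x² − 8, and s(6) = 64.

64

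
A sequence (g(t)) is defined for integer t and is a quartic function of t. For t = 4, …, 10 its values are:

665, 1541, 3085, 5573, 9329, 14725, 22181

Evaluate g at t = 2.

Write g(t) = at^4 + bt³ + ct² + dt + e; the 7 given values yield a linear system in the 5 coefficients.
Solving, g(t) = 2t^4 + 2t³ + 2t² - 2t + 1.
Then g(2) = 53.

53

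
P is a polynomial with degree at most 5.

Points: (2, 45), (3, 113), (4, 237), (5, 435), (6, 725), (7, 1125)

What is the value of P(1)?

15

First differences: 68, 124, 198, 290, 400. Second differences: 56, 74, 92, 110. Third differences: 18, 18, 18.
Level-3 differences are constant, so P has degree 3.
Fitting a degree-3 polynomial gives P(n) = 3n³ + n² + 6n + 5.
Then P(1) = 15.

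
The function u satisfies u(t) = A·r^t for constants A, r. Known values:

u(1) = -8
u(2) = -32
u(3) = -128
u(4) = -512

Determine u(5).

Consecutive ratio: -32/(-8) = 4, and -128/(-32) = 4, so r = 4.
Then A·4^1 = -8 gives A = -2, and u(t) = -2·4^t.
u(5) = -2·4^5 = -2048.

-2048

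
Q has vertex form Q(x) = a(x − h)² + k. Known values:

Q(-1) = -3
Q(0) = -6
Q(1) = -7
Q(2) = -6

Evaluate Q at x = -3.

9

First differences -3, -1, 1; second difference 2 = 2a, so a = 1.
Expanding, the x-coefficient is −2ah = -2h; matching it to the data gives h = 1, and then k = -7.
So Q(x) = 1(x − 1)² − 7.
Q(-3) = 1·(-4)² − 7 = 9.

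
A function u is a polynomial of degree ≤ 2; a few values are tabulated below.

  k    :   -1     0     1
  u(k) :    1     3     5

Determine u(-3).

-3

First differences: 2, 2.
Level-1 differences are constant, so u has degree 1.
Fitting a degree-1 polynomial gives u(k) = 2k + 3.
Then u(-3) = -3.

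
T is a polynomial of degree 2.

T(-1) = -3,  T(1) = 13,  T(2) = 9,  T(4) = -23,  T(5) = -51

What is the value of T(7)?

Write T(t) = at² + bt + c; the 5 given values yield a linear system in the 3 coefficients.
Solving, T(t) = -4t² + 8t + 9.
Then T(7) = -131.

-131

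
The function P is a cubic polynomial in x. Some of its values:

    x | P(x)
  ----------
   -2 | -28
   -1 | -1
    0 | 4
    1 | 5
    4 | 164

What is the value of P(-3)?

Write P(x) = ax³ + bx² + cx + d; the 5 given values yield a linear system in the 4 coefficients.
Solving, P(x) = 3x³ - 2x² + 4.
Then P(-3) = -95.

-95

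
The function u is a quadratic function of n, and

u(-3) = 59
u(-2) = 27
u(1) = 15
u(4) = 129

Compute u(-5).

Write u(n) = an² + bn + c; the 4 given values yield a linear system in the 3 coefficients.
Solving, u(n) = 7n² + 3n + 5.
Then u(-5) = 165.

165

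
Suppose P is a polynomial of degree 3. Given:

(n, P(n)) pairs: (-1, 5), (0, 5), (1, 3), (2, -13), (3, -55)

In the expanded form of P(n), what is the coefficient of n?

1

Write P(n) = an³ + bn² + cn + d; the 5 given values yield a linear system in the 4 coefficients.
Solving, P(n) = -2n³ - n² + n + 5.
The coefficient of n is 1.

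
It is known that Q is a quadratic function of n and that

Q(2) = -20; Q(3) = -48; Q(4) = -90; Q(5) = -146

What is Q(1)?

-6

First differences: -28, -42, -56. Second differences: -14, -14.
Level-2 differences are constant, so Q has degree 2.
Fitting a degree-2 polynomial gives Q(n) = -7n² + 7n - 6.
Then Q(1) = -6.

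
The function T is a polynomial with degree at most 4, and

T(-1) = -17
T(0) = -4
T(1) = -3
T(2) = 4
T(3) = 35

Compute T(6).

First differences: 13, 1, 7, 31. Second differences: -12, 6, 24. Third differences: 18, 18.
Level-3 differences are constant, so T has degree 3.
Fitting a degree-3 polynomial gives T(m) = 3m³ - 6m² + 4m - 4.
Then T(6) = 452.

452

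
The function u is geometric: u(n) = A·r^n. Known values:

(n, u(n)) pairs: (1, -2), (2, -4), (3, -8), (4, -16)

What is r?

Consecutive ratio: -4/(-2) = 2, and -8/(-4) = 2, so r = 2.
Then A·2^1 = -2 gives A = -1, and u(n) = -1·2^n.

2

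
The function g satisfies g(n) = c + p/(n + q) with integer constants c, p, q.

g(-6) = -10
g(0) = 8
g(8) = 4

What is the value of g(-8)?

(g(n) − c)(n + q) = p for each data point; the three points give a linear system in c and q, then p follows.
Solving: c = 2, q = 4, p = 24, so g(n) = 2 + 24/(n + 4).
Then g(-8) = 2 + 24/(-4) = -4.

-4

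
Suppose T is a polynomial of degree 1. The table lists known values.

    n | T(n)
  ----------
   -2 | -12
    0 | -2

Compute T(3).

Write T(n) = an + b; the 2 given values yield a linear system in the 2 coefficients.
Solving, T(n) = 5n - 2.
Then T(3) = 13.

13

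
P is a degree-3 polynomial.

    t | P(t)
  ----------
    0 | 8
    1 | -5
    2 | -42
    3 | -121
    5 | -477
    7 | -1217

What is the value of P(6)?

Write P(t) = at³ + bt² + ct + d; the 6 given values yield a linear system in the 4 coefficients.
Solving, P(t) = -3t³ - 3t² - 7t + 8.
Then P(6) = -790.

-790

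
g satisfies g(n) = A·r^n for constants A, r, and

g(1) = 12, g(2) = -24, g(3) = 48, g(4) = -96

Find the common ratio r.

Consecutive ratio: -24/12 = -2, and 48/(-24) = -2, so r = -2.
Then A·(-2)^1 = 12 gives A = -6, and g(n) = -6·(-2)^n.

-2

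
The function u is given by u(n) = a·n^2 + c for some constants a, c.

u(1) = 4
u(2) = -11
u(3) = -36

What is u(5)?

-116

From u(1) = 4 and u(2) = -11: 1a + c = 4 and 4a + c = -11.
Subtracting: 3a = -15, so a = -5; then c = 4 − (-5)·1 = 9.
So u(n) = -5n² + 9, and u(5) = -116.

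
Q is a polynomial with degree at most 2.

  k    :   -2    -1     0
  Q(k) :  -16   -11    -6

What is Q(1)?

-1

First differences: 5, 5.
Level-1 differences are constant, so Q has degree 1.
Extending the table by one column gives the next first difference 5, so Q(1) = -6 + 5 = -1.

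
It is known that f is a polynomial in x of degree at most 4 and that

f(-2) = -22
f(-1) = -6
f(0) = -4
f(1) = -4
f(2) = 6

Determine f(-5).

First differences: 16, 2, 0, 10. Second differences: -14, -2, 10. Third differences: 12, 12.
Level-3 differences are constant, so f has degree 3.
Fitting a degree-3 polynomial gives f(x) = 2x³ - x² - x - 4.
Then f(-5) = -274.

-274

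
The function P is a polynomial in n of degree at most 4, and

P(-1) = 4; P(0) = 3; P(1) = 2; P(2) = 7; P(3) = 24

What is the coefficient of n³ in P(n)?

First differences: -1, -1, 5, 17. Second differences: 0, 6, 12. Third differences: 6, 6.
Level-3 differences are constant, so P has degree 3.
Fitting a degree-3 polynomial gives P(n) = n³ - 2n + 3.
The coefficient of n³ is 1.

1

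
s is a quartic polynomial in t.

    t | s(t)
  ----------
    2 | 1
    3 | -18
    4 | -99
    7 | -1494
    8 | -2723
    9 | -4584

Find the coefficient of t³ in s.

Write s(t) = at^4 + bt³ + ct² + dt + e; the 6 given values yield a linear system in the 5 coefficients.
Solving, s(t) = -t^4 + 3t³ - 3t² + 4t - 3.
The coefficient of t³ is 3.

3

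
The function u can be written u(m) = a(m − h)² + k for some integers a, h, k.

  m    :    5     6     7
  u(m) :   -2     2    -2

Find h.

First differences 4, -4; second difference -8 = 2a, so a = -4.
Expanding, the m-coefficient is −2ah = 8h; matching it to the data gives h = 6, and then k = 2.
So u(m) = -4(m − 6)² + 2.
Hence h = 6.

6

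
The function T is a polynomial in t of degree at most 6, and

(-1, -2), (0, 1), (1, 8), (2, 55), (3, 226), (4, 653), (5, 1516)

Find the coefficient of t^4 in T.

First differences: 3, 7, 47, 171, 427, 863. Second differences: 4, 40, 124, 256, 436. Third differences: 36, 84, 132, 180. Fourth differences: 48, 48, 48.
Level-4 differences are constant, so T has degree 4.
Fitting a degree-4 polynomial gives T(t) = 2t^4 + 2t³ + 3t + 1.
The coefficient of t^4 is 2.

2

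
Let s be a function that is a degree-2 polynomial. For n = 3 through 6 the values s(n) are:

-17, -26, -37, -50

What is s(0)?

First differences: -9, -11, -13. Second differences: -2, -2.
Level-2 differences are constant, so s has degree 2.
Fitting a degree-2 polynomial gives s(n) = -n² - 2n - 2.
Then s(0) = -2.

-2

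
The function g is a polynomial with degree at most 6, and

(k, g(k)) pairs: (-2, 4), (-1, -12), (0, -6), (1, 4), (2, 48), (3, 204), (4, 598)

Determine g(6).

2844

First differences: -16, 6, 10, 44, 156, 394. Second differences: 22, 4, 34, 112, 238. Third differences: -18, 30, 78, 126. Fourth differences: 48, 48, 48.
Level-4 differences are constant, so g has degree 4.
Fitting a degree-4 polynomial gives g(k) = 2k^4 + k³ + 7k - 6.
Then g(6) = 2844.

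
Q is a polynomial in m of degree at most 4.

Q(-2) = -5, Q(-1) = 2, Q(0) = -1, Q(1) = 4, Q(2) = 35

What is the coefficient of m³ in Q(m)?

First differences: 7, -3, 5, 31. Second differences: -10, 8, 26. Third differences: 18, 18.
Level-3 differences are constant, so Q has degree 3.
Fitting a degree-3 polynomial gives Q(m) = 3m³ + 4m² - 2m - 1.
The coefficient of m³ is 3.

3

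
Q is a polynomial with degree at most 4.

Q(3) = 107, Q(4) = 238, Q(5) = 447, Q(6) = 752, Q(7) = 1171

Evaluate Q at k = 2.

First differences: 131, 209, 305, 419. Second differences: 78, 96, 114. Third differences: 18, 18.
Level-3 differences are constant, so Q has degree 3.
Fitting a degree-3 polynomial gives Q(k) = 3k³ + 3k² - k + 2.
Then Q(2) = 36.

36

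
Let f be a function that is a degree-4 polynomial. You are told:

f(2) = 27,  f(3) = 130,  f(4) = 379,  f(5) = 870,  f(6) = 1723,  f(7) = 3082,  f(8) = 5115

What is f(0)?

-5

Write f(t) = at^4 + bt³ + ct² + dt + e; the 7 given values yield a linear system in the 5 coefficients.
Solving, f(t) = t^4 + 2t³ - 5.
Then f(0) = -5.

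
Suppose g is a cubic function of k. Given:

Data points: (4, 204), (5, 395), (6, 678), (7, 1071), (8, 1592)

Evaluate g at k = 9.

First differences: 191, 283, 393, 521. Second differences: 92, 110, 128. Third differences: 18, 18.
Level-3 differences are constant, so g has degree 3.
Extending the table by one column gives the next first difference 667, so g(9) = 1592 + 667 = 2259.

2259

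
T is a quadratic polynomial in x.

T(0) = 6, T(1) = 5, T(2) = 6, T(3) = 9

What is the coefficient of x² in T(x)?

1

First differences: -1, 1, 3. Second differences: 2, 2.
Level-2 differences are constant, so T has degree 2.
Fitting a degree-2 polynomial gives T(x) = x² - 2x + 6.
The coefficient of x² is 1.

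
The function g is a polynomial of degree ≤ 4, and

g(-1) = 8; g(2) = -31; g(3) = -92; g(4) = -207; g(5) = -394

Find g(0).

1

Write g(k) = ak^4 + bk³ + ck² + dk + e; the 5 given values yield a linear system in the 5 coefficients.
Solving, the leading coefficient vanishes, and g(k) = -3k³ - 4k + 1.
Then g(0) = 1.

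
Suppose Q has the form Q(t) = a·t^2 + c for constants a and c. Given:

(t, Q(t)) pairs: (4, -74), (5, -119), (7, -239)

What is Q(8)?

-314

From Q(4) = -74 and Q(5) = -119: 16a + c = -74 and 25a + c = -119.
Subtracting: 9a = -45, so a = -5; then c = -74 − (-5)·16 = 6.
So Q(t) = -5t² + 6, and Q(8) = -314.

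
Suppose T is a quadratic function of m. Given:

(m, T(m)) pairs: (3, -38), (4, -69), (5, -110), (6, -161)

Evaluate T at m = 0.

-5

Write T(m) = am² + bm + c; the 4 given values yield a linear system in the 3 coefficients.
Solving, T(m) = -5m² + 4m - 5.
Then T(0) = -5.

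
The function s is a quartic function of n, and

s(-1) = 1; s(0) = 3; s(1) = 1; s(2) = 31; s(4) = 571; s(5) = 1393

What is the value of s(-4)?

331

Write s(n) = an^4 + bn³ + cn² + dn + e; the 6 given values yield a linear system in the 5 coefficients.
Solving, s(n) = 2n^4 + 2n³ - 4n² - 2n + 3.
Then s(-4) = 331.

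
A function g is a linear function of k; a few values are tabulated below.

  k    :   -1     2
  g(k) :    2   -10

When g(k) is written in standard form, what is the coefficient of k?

-4

Write g(k) = ak + b; the 2 given values yield a linear system in the 2 coefficients.
Solving, g(k) = -4k - 2.
The coefficient of k is -4.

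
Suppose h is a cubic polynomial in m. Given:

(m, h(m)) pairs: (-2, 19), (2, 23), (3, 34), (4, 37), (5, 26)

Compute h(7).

Write h(m) = am³ + bm² + cm + d; the 5 given values yield a linear system in the 4 coefficients.
Solving, h(m) = -m³ + 5m² + 5m + 1.
Then h(7) = -62.

-62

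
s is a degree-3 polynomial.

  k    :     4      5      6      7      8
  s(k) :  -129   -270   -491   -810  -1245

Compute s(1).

-6

First differences: -141, -221, -319, -435. Second differences: -80, -98, -116. Third differences: -18, -18.
Level-3 differences are constant, so s has degree 3.
Fitting a degree-3 polynomial gives s(k) = -3k³ + 5k² - 3k - 5.
Then s(1) = -6.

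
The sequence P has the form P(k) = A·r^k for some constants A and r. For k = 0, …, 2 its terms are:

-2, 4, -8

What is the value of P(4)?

Consecutive ratio: 4/(-2) = -2, and -8/4 = -2, so r = -2.
Then A·(-2)^0 = -2 gives A = -2, and P(k) = -2·(-2)^k.
P(4) = -2·(-2)^4 = -32.

-32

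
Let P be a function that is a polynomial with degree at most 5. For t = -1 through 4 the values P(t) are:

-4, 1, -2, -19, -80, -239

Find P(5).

Write P(t) = at^5 + bt^4 + ct³ + dt² + et + p; the 6 given values yield a linear system in the 6 coefficients.
Solving, the leading coefficient vanishes, and P(t) = -t^4 + t³ - 3t² + 1.
Then P(5) = -574.

-574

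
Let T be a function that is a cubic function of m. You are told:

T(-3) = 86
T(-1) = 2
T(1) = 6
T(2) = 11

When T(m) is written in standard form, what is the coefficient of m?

4

Write T(m) = am³ + bm² + cm + d; the 4 given values yield a linear system in the 4 coefficients.
Solving, T(m) = -2m³ + 5m² + 4m - 1.
The coefficient of m is 4.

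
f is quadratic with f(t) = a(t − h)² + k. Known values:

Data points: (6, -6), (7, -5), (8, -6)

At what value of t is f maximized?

7

First differences 1, -1; second difference -2 = 2a, so a = -1.
Expanding, the t-coefficient is −2ah = 2h; matching it to the data gives h = 7, and then k = -5.
So f(t) = -1(t − 7)² − 5.
Hence h = 7.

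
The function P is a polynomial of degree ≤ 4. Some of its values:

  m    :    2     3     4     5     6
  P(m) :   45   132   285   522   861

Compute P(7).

1320

First differences: 87, 153, 237, 339. Second differences: 66, 84, 102. Third differences: 18, 18.
Level-3 differences are constant, so P has degree 3.
Extending the table by one column gives the next first difference 459, so P(7) = 861 + 459 = 1320.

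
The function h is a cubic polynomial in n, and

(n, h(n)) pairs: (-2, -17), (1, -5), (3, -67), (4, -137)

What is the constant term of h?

-1

Write h(n) = an³ + bn² + cn + d; the 4 given values yield a linear system in the 4 coefficients.
Solving, h(n) = -n³ - 5n² + 2n - 1.
The constant term is h(0) = -1.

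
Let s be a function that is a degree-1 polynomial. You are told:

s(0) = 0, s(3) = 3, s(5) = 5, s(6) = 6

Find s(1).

1

Write s(x) = ax + b; the 4 given values yield a linear system in the 2 coefficients.
Solving, s(x) = x.
Then s(1) = 1.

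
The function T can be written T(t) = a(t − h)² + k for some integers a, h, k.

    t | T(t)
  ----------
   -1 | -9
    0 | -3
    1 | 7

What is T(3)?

39

First differences 6, 10; second difference 4 = 2a, so a = 2.
Expanding, the t-coefficient is −2ah = -4h; matching it to the data gives h = -2, and then k = -11.
So T(t) = 2(t + 2)² − 11.
T(3) = 2·5² − 11 = 39.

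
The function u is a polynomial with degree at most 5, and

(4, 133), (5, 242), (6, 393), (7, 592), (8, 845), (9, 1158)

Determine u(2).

First differences: 109, 151, 199, 253, 313. Second differences: 42, 48, 54, 60. Third differences: 6, 6, 6.
Level-3 differences are constant, so u has degree 3.
Fitting a degree-3 polynomial gives u(x) = x³ + 6x² - 6x - 3.
Then u(2) = 17.

17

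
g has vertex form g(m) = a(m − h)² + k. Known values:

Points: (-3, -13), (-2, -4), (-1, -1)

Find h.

First differences 9, 3; second difference -6 = 2a, so a = -3.
Expanding, the m-coefficient is −2ah = 6h; matching it to the data gives h = -1, and then k = -1.
So g(m) = -3(m + 1)² − 1.
Hence h = -1.

-1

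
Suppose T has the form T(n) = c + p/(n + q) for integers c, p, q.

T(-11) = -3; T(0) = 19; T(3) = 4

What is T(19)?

(T(n) − c)(n + q) = p for each data point; the three points give a linear system in c and q, then p follows.
Solving: c = -1, q = 1, p = 20, so T(n) = -1 + 20/(n + 1).
Then T(19) = -1 + 20/20 = 0.

0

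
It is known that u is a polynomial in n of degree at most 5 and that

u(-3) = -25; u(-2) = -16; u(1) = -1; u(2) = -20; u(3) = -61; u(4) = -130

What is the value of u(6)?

-376

Write u(n) = an^5 + bn^4 + cn³ + dn² + en + p; the 6 given values yield a linear system in the 6 coefficients.
Solving, the top 2 coefficients vanish, and u(n) = -n³ - 5n² + 3n + 2.
Then u(6) = -376.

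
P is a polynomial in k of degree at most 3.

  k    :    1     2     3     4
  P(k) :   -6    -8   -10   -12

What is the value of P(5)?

First differences: -2, -2, -2.
Level-1 differences are constant, so P has degree 1.
Fitting a degree-1 polynomial gives P(k) = -2k - 4.
Then P(5) = -14.

-14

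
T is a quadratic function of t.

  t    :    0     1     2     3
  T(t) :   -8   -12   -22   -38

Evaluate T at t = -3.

-32

First differences: -4, -10, -16. Second differences: -6, -6.
Level-2 differences are constant, so T has degree 2.
Fitting a degree-2 polynomial gives T(t) = -3t² - t - 8.
Then T(-3) = -32.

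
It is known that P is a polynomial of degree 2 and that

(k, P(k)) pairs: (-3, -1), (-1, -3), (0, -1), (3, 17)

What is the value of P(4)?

27

Write P(k) = ak² + bk + c; the 4 given values yield a linear system in the 3 coefficients.
Solving, P(k) = k² + 3k - 1.
Then P(4) = 27.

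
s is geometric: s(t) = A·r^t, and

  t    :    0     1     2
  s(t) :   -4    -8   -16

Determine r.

2

Consecutive ratio: -8/(-4) = 2, and -16/(-8) = 2, so r = 2.
Then A·2^0 = -4 gives A = -4, and s(t) = -4·2^t.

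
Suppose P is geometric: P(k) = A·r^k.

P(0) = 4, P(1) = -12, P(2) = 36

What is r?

Consecutive ratio: -12/4 = -3, and 36/(-12) = -3, so r = -3.
Then A·(-3)^0 = 4 gives A = 4, and P(k) = 4·(-3)^k.

-3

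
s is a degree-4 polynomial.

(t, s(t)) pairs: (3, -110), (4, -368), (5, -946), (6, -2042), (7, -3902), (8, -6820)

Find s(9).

-11138

First differences: -258, -578, -1096, -1860, -2918. Second differences: -320, -518, -764, -1058. Third differences: -198, -246, -294. Fourth differences: -48, -48.
Level-4 differences are constant, so s has degree 4.
Fitting a degree-4 polynomial gives s(t) = -2t^4 + 3t³ - 2t² - 5t + 4.
Then s(9) = -11138.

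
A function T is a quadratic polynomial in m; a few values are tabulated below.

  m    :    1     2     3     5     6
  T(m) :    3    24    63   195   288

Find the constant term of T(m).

0

Write T(m) = am² + bm + c; the 5 given values yield a linear system in the 3 coefficients.
Solving, T(m) = 9m² - 6m.
The constant term is T(0) = 0.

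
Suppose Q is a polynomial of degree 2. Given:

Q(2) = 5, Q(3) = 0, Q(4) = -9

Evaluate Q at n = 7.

Write Q(n) = an² + bn + c; the 3 given values yield a linear system in the 3 coefficients.
Solving, Q(n) = -2n² + 5n + 3.
Then Q(7) = -60.

-60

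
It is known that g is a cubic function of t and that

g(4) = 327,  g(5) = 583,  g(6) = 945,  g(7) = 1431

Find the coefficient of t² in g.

8

Write g(t) = at³ + bt² + ct + d; the 4 given values yield a linear system in the 4 coefficients.
Solving, g(t) = 3t³ + 8t² + t + 3.
The coefficient of t² is 8.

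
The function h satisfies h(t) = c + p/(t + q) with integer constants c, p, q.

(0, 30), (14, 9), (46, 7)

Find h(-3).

(h(t) − c)(t + q) = p for each data point; the three points give a linear system in c and q, then p follows.
Solving: c = 6, q = 2, p = 48, so h(t) = 6 + 48/(t + 2).
Then h(-3) = 6 + 48/(-1) = -42.

-42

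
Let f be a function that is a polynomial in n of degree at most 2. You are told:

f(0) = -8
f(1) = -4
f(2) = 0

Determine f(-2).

-16

First differences: 4, 4.
Level-1 differences are constant, so f has degree 1.
Fitting a degree-1 polynomial gives f(n) = 4n - 8.
Then f(-2) = -16.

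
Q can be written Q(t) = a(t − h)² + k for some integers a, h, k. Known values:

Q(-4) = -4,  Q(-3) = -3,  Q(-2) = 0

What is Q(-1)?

First differences 1, 3; second difference 2 = 2a, so a = 1.
Expanding, the t-coefficient is −2ah = -2h; matching it to the data gives h = -4, and then k = -4.
So Q(t) = 1(t + 4)² − 4.
Q(-1) = 1·3² − 4 = 5.

5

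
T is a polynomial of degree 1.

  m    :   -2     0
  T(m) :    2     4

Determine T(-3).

Write T(m) = am + b; the 2 given values yield a linear system in the 2 coefficients.
Solving, T(m) = m + 4.
Then T(-3) = 1.

1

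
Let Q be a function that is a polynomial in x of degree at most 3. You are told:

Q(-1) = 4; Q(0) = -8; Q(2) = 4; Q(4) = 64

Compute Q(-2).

Write Q(x) = ax³ + bx² + cx + d; the 4 given values yield a linear system in the 4 coefficients.
Solving, the leading coefficient vanishes, and Q(x) = 6x² - 6x - 8.
Then Q(-2) = 28.

28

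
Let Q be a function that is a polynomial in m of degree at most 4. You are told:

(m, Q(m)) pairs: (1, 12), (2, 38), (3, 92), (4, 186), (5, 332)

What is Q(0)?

2

First differences: 26, 54, 94, 146. Second differences: 28, 40, 52. Third differences: 12, 12.
Level-3 differences are constant, so Q has degree 3.
Fitting a degree-3 polynomial gives Q(m) = 2m³ + 2m² + 6m + 2.
Then Q(0) = 2.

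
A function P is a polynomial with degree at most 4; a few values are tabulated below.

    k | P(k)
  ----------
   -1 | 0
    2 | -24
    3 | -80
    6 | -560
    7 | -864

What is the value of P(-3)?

Write P(k) = ak^4 + bk³ + ck² + dk + e; the 5 given values yield a linear system in the 5 coefficients.
Solving, the leading coefficient vanishes, and P(k) = -2k³ - 4k² + 2k + 4.
Then P(-3) = 16.

16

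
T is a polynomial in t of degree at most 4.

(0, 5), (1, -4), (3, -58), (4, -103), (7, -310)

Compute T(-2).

-13

Write T(t) = at^4 + bt³ + ct² + dt + e; the 5 given values yield a linear system in the 5 coefficients.
Solving, the top 2 coefficients vanish, and T(t) = -6t² - 3t + 5.
Then T(-2) = -13.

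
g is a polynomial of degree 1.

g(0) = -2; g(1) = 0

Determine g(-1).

-4

Write g(n) = an + b; the 2 given values yield a linear system in the 2 coefficients.
Solving, g(n) = 2n - 2.
Then g(-1) = -4.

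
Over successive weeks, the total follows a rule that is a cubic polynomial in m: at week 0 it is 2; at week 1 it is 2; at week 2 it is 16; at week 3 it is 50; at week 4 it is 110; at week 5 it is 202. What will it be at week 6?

332

Write the value at m as g(m).
First differences: 0, 14, 34, 60, 92. Second differences: 14, 20, 26, 32. Third differences: 6, 6, 6.
Level-3 differences are constant, so g has degree 3.
Extending the table by one column gives the next first difference 130, so g(6) = 202 + 130 = 332.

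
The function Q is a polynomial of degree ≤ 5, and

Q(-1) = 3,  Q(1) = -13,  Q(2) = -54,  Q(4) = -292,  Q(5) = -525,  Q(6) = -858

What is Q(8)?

Write Q(t) = at^5 + bt^4 + ct³ + dt² + et + p; the 6 given values yield a linear system in the 6 coefficients.
Solving, the top 2 coefficients vanish, and Q(t) = -3t³ - 5t² - 5t.
Then Q(8) = -1896.

-1896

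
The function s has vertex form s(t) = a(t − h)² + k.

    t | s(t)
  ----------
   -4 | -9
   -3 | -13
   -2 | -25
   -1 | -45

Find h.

-4

First differences -4, -12, -20; second difference -8 = 2a, so a = -4.
Expanding, the t-coefficient is −2ah = 8h; matching it to the data gives h = -4, and then k = -9.
So s(t) = -4(t + 4)² − 9.
Hence h = -4.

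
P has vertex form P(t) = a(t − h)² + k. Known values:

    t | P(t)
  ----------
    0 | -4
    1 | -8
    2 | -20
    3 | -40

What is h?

First differences -4, -12, -20; second difference -8 = 2a, so a = -4.
Expanding, the t-coefficient is −2ah = 8h; matching it to the data gives h = 0, and then k = -4.
So P(t) = -4(t + 0)² − 4.
Hence h = 0.

0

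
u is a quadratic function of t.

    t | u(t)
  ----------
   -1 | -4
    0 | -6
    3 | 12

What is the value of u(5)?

44

Write u(t) = at² + bt + c; the 3 given values yield a linear system in the 3 coefficients.
Solving, u(t) = 2t² - 6.
Then u(5) = 44.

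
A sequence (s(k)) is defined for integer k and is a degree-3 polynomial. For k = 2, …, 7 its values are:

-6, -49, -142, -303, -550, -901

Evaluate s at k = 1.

First differences: -43, -93, -161, -247, -351. Second differences: -50, -68, -86, -104. Third differences: -18, -18, -18.
Level-3 differences are constant, so s has degree 3.
Fitting a degree-3 polynomial gives s(k) = -3k³ + 2k² + 4k + 2.
Then s(1) = 5.

5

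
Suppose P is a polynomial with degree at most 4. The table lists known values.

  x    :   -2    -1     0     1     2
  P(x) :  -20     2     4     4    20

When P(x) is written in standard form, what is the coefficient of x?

First differences: 22, 2, 0, 16. Second differences: -20, -2, 16. Third differences: 18, 18.
Level-3 differences are constant, so P has degree 3.
Fitting a degree-3 polynomial gives P(x) = 3x³ - x² - 2x + 4.
The coefficient of x is -2.

-2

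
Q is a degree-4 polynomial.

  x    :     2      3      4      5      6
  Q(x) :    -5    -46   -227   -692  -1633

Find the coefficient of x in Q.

Write Q(x) = ax^4 + bx³ + cx² + dx + e; the 5 given values yield a linear system in the 5 coefficients.
Solving, Q(x) = -2x^4 + 4x³ + 4x² - 7x - 7.
The coefficient of x is -7.

-7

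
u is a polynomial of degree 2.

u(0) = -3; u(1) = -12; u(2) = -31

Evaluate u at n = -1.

Write u(n) = an² + bn + c; the 3 given values yield a linear system in the 3 coefficients.
Solving, u(n) = -5n² - 4n - 3.
Then u(-1) = -4.

-4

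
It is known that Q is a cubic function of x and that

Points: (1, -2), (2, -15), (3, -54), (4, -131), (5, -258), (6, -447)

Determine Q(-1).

Write Q(x) = ax³ + bx² + cx + d; the 6 given values yield a linear system in the 4 coefficients.
Solving, Q(x) = -2x³ - x² + 4x - 3.
Then Q(-1) = -6.

-6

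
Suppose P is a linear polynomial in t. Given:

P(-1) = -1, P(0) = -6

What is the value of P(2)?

-16

Write P(t) = at + b; the 2 given values yield a linear system in the 2 coefficients.
Solving, P(t) = -5t - 6.
Then P(2) = -16.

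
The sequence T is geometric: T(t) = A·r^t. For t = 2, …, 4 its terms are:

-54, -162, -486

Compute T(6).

-4374

Consecutive ratio: -162/(-54) = 3, and -486/(-162) = 3, so r = 3.
Then A·3^2 = -54 gives A = -6, and T(t) = -6·3^t.
T(6) = -6·3^6 = -4374.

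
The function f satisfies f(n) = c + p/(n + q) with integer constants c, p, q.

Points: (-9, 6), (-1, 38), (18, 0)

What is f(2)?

(f(n) − c)(n + q) = p for each data point; the three points give a linear system in c and q, then p follows.
Solving: c = 2, q = 0, p = -36, so f(n) = 2 − 36/(n + 0).
Then f(2) = 2 − 36/2 = -16.

-16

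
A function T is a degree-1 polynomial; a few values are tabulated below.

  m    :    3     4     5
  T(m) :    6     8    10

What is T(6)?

First differences: 2, 2.
Level-1 differences are constant, so T has degree 1.
Extending the table by one column gives the next first difference 2, so T(6) = 10 + 2 = 12.

12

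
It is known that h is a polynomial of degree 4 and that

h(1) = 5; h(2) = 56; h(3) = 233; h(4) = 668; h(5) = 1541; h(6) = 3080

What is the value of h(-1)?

Write h(k) = ak^4 + bk³ + ck² + dk + e; the 6 given values yield a linear system in the 5 coefficients.
Solving, h(k) = 2k^4 + 2k³ + k² + 4k - 4.
Then h(-1) = -7.

-7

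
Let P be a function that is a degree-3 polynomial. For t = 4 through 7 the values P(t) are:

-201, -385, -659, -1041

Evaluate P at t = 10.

Write P(t) = at³ + bt² + ct + d; the 4 given values yield a linear system in the 4 coefficients.
Solving, P(t) = -3t³ - t - 5.
Then P(10) = -3015.

-3015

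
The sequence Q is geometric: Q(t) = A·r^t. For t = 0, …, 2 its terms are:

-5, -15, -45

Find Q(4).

-405

Consecutive ratio: -15/(-5) = 3, and -45/(-15) = 3, so r = 3.
Then A·3^0 = -5 gives A = -5, and Q(t) = -5·3^t.
Q(4) = -5·3^4 = -405.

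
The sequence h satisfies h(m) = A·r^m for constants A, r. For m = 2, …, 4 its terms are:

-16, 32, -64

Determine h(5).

128

Consecutive ratio: 32/(-16) = -2, and -64/32 = -2, so r = -2.
Then A·(-2)^2 = -16 gives A = -4, and h(m) = -4·(-2)^m.
h(5) = -4·(-2)^5 = 128.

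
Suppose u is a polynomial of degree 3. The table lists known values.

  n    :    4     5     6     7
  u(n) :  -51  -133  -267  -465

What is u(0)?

-3

Write u(n) = an³ + bn² + cn + d; the 4 given values yield a linear system in the 4 coefficients.
Solving, u(n) = -2n³ + 4n² + 4n - 3.
The constant term is u(0) = -3.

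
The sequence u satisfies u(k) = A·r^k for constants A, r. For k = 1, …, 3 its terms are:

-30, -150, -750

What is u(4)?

-3750

Consecutive ratio: -150/(-30) = 5, and -750/(-150) = 5, so r = 5.
Then A·5^1 = -30 gives A = -6, and u(k) = -6·5^k.
u(4) = -6·5^4 = -3750.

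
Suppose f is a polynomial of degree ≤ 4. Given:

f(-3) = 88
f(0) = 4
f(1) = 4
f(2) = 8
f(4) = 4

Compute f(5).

Write f(x) = ax^4 + bx³ + cx² + dx + e; the 5 given values yield a linear system in the 5 coefficients.
Solving, the leading coefficient vanishes, and f(x) = -x³ + 5x² - 4x + 4.
Then f(5) = -16.

-16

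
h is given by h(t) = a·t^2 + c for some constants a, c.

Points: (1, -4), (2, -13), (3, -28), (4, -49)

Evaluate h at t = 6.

-109

From h(1) = -4 and h(2) = -13: 1a + c = -4 and 4a + c = -13.
Subtracting: 3a = -9, so a = -3; then c = -4 − (-3)·1 = -1.
So h(t) = -3t² − 1, and h(6) = -109.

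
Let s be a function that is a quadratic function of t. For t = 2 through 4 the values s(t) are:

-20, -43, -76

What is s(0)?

Write s(t) = at² + bt + c; the 3 given values yield a linear system in the 3 coefficients.
Solving, s(t) = -5t² + 2t - 4.
The constant term is s(0) = -4.

-4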